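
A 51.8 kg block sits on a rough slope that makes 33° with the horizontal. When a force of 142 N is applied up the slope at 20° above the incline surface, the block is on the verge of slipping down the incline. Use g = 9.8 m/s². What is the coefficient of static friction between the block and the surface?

μ ≈ 0.379

On the verge of sliding down the incline, friction is at its maximum μN and acts up the slope.
Perpendicular to incline: N = W cos 33° − P sin 20° = 425.7 − 48.57 = 377.2 N.
Along incline: P cos 20° + μN = W sin 33° → μ = (W sin 33° − P cos 20°) / N = 0.3793.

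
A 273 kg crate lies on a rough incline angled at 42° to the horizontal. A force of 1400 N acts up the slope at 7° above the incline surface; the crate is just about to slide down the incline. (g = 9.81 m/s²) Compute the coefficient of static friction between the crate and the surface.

On the verge of sliding down the incline, friction is at its maximum μN and acts up the slope.
Perpendicular to incline: N = W cos 42° − P sin 7° = 1990 − 170.6 = 1820 N.
Along incline: P cos 7° + μN = W sin 42° → μ = (W sin 42° − P cos 7°) / N = 0.2212.

μ ≈ 0.221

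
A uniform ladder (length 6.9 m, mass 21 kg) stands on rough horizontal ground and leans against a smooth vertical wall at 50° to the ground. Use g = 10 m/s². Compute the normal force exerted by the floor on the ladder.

ΣF_y = 0: N_floor = 21×10 = 210 N.

N_floor ≈ 210 N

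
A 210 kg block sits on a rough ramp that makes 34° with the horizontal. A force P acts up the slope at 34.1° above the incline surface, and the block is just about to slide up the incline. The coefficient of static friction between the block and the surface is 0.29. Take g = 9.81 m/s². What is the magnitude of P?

On the verge of sliding up the incline, friction equals μN and acts down the slope.
Perpendicular: N + P sin 34.1° = W cos 34° = 1708 N.
Along incline: P cos 34.1° = W sin 34° + μN  with W sin 34° = 1152 N.
Solving the pair for P and N: P = 1663 N, N = 775.6 N (and f = μN = 224.9 N).

P ≈ 1660 N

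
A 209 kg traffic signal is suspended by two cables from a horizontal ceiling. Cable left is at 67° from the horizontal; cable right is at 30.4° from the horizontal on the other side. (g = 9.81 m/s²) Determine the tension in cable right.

T_right ≈ 808 N

Weight W = 209 × 9.81 = 2050 N acts straight down.
Horizontal: T_left cos 67° = T_right cos 30.4°  →  T_left = 2.207 T_right.
Vertical: T_left sin 67° + T_right sin 30.4° = 2050.
Substituting the horizontal relation into the vertical equation gives 2.538 T_right = 2050, so T_right = 807.8 N.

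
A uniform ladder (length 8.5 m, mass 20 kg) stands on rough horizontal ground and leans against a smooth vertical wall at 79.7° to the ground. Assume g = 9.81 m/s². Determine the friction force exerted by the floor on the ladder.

Torques about the foot: N_wall · 8.5 sin 79.7° = 20×9.81×4.25 cos 79.7° → N_wall = 17.828 N.
ΣF_x = 0: f_floor = N_wall = 17.828 N.

f ≈ 17.8 N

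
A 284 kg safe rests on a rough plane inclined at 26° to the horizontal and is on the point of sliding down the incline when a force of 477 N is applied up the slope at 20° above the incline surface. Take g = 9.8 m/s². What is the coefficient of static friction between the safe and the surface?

On the verge of sliding down the incline, friction is at its maximum μN and acts up the slope.
Perpendicular to incline: N = W cos 26° − P sin 20° = 2502 − 163.1 = 2338 N.
Along incline: P cos 20° + μN = W sin 26° → μ = (W sin 26° − P cos 20°) / N = 0.3301.

μ ≈ 0.330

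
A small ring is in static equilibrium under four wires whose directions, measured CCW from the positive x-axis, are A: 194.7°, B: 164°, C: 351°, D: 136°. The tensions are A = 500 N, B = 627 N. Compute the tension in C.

T_C ≈ 1260 N

Resolve: ΣF_x = 500 cos 194.7° + 627 cos 164° + T_C cos 351° + T_D cos 136° = 0.
        ΣF_y = 500 sin 194.7° + 627 sin 164° + T_C sin 351° + T_D sin 136° = 0.
The known terms sum to (-1086, 45.95) N, so 0.9877 T_C − 0.7193 T_D = 1086 and -0.1564 T_C + 0.6947 T_D = -45.95.
Solving simultaneously: T_C = 1258 N, T_D = 217.2 N.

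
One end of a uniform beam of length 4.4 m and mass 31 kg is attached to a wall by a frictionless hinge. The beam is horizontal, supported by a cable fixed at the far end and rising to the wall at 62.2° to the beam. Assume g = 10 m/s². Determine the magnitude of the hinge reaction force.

Take torques about the hinge: T sin 62.2° · 4.4 = 31×10×2.2 = 682 N·m.
So T = 682 / (0.8846 × 4.4) = 175.22 N.
ΣF_x = 0: H_x = T cos 62.2° = 81.722 N.
ΣF_y = 0: H_y = (31×10) − T sin 62.2° = 310 − 155 = 155 N.
|H| = √(H_x² + H_y²) = √((81.722)² + (155)²) = 175.22 N.

|H| ≈ 175 N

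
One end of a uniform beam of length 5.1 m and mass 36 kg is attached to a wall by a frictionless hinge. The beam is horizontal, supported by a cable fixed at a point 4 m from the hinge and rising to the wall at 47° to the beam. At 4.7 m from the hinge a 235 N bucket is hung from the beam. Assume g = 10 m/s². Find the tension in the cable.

T ≈ 691 N

Take torques about the hinge: T sin 47° · 4 = 36×10×2.55 + 235×4.7 = 2022.5 N·m.
So T = 2022.5 / (0.7314 × 4) = 691.35 N.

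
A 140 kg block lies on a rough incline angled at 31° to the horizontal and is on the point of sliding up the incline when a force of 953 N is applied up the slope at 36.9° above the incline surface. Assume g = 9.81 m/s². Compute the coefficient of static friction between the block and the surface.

μ ≈ 0.0905

On the verge of sliding up the incline, friction is at its maximum μN and acts down the slope.
Perpendicular to incline: N = W cos 31° − P sin 36.9° = 1177 − 572.2 = 605 N.
Along incline: P cos 36.9° − μN = W sin 31° → μ = −(W sin 31° − P cos 36.9°) / N = 0.09048.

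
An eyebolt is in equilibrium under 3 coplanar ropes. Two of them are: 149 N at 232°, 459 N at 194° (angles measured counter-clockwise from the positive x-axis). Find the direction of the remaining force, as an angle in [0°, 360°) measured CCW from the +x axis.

θ ≈ 23°

Sum the known components: ΣF_x = -537.1 N, ΣF_y = -228.5 N.
For equilibrium the remaining force must supply (−ΣF_x, −ΣF_y) = (537.1, 228.5) N.
Magnitude = √((537.1)² + (228.5)²) = 583.7 N; direction = atan2(228.5, 537.1) = 23.0°.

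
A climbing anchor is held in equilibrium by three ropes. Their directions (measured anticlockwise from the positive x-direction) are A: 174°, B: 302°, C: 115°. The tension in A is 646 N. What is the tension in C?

T_C ≈ 4180 N

Resolve: ΣF_x = 646 cos 174° + T_B cos 302° + T_C cos 115° = 0.
        ΣF_y = 646 sin 174° + T_B sin 302° + T_C sin 115° = 0.
The known terms sum to (-642.5, 67.53) N, so 0.5299 T_B − 0.4226 T_C = 642.5 and -0.8480 T_B + 0.9063 T_C = -67.53.
Solving simultaneously: T_B = 4544 N, T_C = 4177 N.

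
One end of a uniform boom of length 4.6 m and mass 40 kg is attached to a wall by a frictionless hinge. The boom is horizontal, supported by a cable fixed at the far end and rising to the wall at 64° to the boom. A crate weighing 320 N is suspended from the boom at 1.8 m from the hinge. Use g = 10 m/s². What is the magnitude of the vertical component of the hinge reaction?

|H_y| ≈ 395 N

Take torques about the hinge: T sin 64° · 4.6 = 40×10×2.3 + 320×1.8 = 1496 N·m.
So T = 1496 / (0.8988 × 4.6) = 361.84 N.
ΣF_y = 0: H_y = (40×10 + 320) − T sin 64° = 720 − 325.22 = 394.78 N.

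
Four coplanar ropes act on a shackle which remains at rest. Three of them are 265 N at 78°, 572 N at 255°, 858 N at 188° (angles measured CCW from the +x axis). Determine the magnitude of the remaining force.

Sum the known components: ΣF_x = -942.6 N, ΣF_y = -412.7 N.
For equilibrium the remaining force must supply (−ΣF_x, −ΣF_y) = (942.6, 412.7) N.
Magnitude = √((942.6)² + (412.7)²) = 1029 N; direction = atan2(412.7, 942.6) = 23.6°.

F ≈ 1030 N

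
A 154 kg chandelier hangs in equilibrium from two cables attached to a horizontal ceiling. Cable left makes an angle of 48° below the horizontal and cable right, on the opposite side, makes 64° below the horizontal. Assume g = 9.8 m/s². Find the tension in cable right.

Weight W = 154 × 9.8 = 1509 N acts straight down.
Horizontal: T_left cos 48° = T_right cos 64°  →  T_left = 0.6551 T_right.
Vertical: T_left sin 48° + T_right sin 64° = 1509.
Substituting the horizontal relation into the vertical equation gives 1.386 T_right = 1509, so T_right = 1089 N.

T_right ≈ 1090 N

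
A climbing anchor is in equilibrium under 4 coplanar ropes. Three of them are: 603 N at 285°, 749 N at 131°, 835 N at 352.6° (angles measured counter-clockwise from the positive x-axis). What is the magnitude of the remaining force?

F ≈ 508 N

Sum the known components: ΣF_x = 492.7 N, ΣF_y = -124.7 N.
For equilibrium the remaining force must supply (−ΣF_x, −ΣF_y) = (-492.7, 124.7) N.
Magnitude = √((-492.7)² + (124.7)²) = 508.3 N; direction = atan2(124.7, -492.7) = 165.8°.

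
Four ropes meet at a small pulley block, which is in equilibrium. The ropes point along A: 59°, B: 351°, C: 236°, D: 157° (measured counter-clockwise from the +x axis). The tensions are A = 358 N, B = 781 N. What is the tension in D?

T_D ≈ 702 N

Resolve: ΣF_x = 358 cos 59° + 781 cos 351° + T_C cos 236° + T_D cos 157° = 0.
        ΣF_y = 358 sin 59° + 781 sin 351° + T_C sin 236° + T_D sin 157° = 0.
The known terms sum to (955.8, 184.7) N, so -0.5592 T_C − 0.9205 T_D = -955.8 and -0.8290 T_C + 0.3907 T_D = -184.7.
Solving simultaneously: T_C = 553.6 N, T_D = 702 N.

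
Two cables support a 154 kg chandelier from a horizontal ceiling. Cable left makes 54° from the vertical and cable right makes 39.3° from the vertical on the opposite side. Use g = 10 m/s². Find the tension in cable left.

Angles from the horizontal: cable left is 90° − 54° = 36°, cable right is 90° − 39.3° = 50.7°.
Weight W = 154 × 10 = 1540 N acts straight down.
Horizontal: T_left cos 36° = T_right cos 50.7°  →  T_right = 1.277 T_left.
Vertical: T_left sin 36° + T_right sin 50.7° = 1540.
Substituting the horizontal relation into the vertical equation gives 1.576 T_left = 1540, so T_left = 977 N.

T_left ≈ 977 N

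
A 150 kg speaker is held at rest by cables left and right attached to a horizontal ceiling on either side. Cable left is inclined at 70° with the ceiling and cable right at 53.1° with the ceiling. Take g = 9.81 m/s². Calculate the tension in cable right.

Weight W = 150 × 9.81 = 1472 N acts straight down.
Horizontal: T_left cos 70° = T_right cos 53.1°  →  T_left = 1.756 T_right.
Vertical: T_left sin 70° + T_right sin 53.1° = 1472.
Substituting the horizontal relation into the vertical equation gives 2.449 T_right = 1472, so T_right = 600.8 N.

T_right ≈ 601 N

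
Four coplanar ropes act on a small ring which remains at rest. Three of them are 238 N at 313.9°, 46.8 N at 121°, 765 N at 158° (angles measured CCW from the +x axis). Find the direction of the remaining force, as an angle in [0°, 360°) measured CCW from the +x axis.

Sum the known components: ΣF_x = -568.4 N, ΣF_y = 155.2 N.
For equilibrium the remaining force must supply (−ΣF_x, −ΣF_y) = (568.4, -155.2) N.
Magnitude = √((568.4)² + (-155.2)²) = 589.2 N; direction = atan2(-155.2, 568.4) = 344.7°.

θ ≈ 345°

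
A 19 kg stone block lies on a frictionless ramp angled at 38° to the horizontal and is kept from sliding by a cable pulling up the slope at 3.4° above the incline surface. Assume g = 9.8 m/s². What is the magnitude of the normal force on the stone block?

N ≈ 140 N

Take axes along and perpendicular to the incline. Weight components: W sin 38° = 114.6 N down-slope, W cos 38° = 146.7 N into the surface.
Along incline: T cos 3.4° = W sin 38° → T = 114.8 N.
Perpendicular: N = W cos 38° − T sin 3.4° = 139.9 N.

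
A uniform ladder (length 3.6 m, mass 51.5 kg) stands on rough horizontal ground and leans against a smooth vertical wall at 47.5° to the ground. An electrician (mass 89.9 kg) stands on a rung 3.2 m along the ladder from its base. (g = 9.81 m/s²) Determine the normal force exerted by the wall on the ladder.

Torques about the foot: N_wall · 3.6 sin 47.5° = 51.5×9.81×1.8 cos 47.5° + 89.9×9.81×3.2 cos 47.5° → N_wall = 949.81 N.

N_wall ≈ 950 N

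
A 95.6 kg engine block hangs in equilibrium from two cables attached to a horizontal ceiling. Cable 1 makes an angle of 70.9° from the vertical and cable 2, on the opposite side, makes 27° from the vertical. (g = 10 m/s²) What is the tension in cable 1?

Angles from the horizontal: cable 1 is 90° − 70.9° = 19.1°, cable 2 is 90° − 27° = 63°.
Weight W = 95.6 × 10 = 956 N acts straight down.
Horizontal: T_1 cos 19.1° = T_2 cos 63°  →  T_2 = 2.081 T_1.
Vertical: T_1 sin 19.1° + T_2 sin 63° = 956.
Substituting the horizontal relation into the vertical equation gives 2.182 T_1 = 956, so T_1 = 438.2 N.

T_1 ≈ 438 N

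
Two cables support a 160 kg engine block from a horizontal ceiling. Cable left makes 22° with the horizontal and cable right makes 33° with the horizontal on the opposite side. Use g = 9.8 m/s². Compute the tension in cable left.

T_left ≈ 1610 N

Weight W = 160 × 9.8 = 1568 N acts straight down.
Horizontal: T_left cos 22° = T_right cos 33°  →  T_right = 1.106 T_left.
Vertical: T_left sin 22° + T_right sin 33° = 1568.
Substituting the horizontal relation into the vertical equation gives 0.9767 T_left = 1568, so T_left = 1605 N.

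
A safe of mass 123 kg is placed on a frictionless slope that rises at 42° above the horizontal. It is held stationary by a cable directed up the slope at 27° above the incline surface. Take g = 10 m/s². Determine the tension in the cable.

T ≈ 924 N

Take axes along and perpendicular to the incline. Weight components: W sin 42° = 823 N down-slope, W cos 42° = 914.1 N into the surface.
Along incline: T cos 27° = W sin 42° → T = 923.7 N.
Perpendicular: N = W cos 42° − T sin 27° = 494.7 N.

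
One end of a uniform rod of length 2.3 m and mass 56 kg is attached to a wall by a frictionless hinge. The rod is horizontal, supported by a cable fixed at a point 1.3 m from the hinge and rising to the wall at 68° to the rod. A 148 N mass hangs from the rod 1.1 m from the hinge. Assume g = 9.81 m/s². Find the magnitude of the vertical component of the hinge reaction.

|H_y| ≈ 86.2 N

Take torques about the hinge: T sin 68° · 1.3 = 56×9.81×1.15 + 148×1.1 = 794.56 N·m.
So T = 794.56 / (0.9272 × 1.3) = 659.2 N.
ΣF_y = 0: H_y = (56×9.81 + 148) − T sin 68° = 697.36 − 611.2 = 86.157 N.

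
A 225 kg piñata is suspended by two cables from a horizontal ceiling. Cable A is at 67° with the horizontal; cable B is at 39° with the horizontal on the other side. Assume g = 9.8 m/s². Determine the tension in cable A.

Weight W = 225 × 9.8 = 2205 N acts straight down.
Horizontal: T_A cos 67° = T_B cos 39°  →  T_B = 0.5028 T_A.
Vertical: T_A sin 67° + T_B sin 39° = 2205.
Substituting the horizontal relation into the vertical equation gives 1.237 T_A = 2205, so T_A = 1783 N.

T_A ≈ 1780 N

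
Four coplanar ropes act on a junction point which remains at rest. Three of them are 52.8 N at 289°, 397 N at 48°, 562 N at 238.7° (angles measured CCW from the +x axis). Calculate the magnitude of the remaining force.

F ≈ 235 N

Sum the known components: ΣF_x = -9.135 N, ΣF_y = -235.1 N.
For equilibrium the remaining force must supply (−ΣF_x, −ΣF_y) = (9.135, 235.1) N.
Magnitude = √((9.135)² + (235.1)²) = 235.3 N; direction = atan2(235.1, 9.135) = 87.8°.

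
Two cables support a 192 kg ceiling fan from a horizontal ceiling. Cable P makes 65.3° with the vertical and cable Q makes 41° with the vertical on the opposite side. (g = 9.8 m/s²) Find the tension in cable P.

T_P ≈ 1290 N

Angles from the horizontal: cable P is 90° − 65.3° = 24.7°, cable Q is 90° − 41° = 49°.
Weight W = 192 × 9.8 = 1882 N acts straight down.
Horizontal: T_P cos 24.7° = T_Q cos 49°  →  T_Q = 1.385 T_P.
Vertical: T_P sin 24.7° + T_Q sin 49° = 1882.
Substituting the horizontal relation into the vertical equation gives 1.463 T_P = 1882, so T_P = 1286 N.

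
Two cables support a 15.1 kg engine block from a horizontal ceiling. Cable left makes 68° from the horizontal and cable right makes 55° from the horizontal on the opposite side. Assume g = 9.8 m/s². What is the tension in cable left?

T_left ≈ 101 N

Weight W = 15.1 × 9.8 = 148 N acts straight down.
Horizontal: T_left cos 68° = T_right cos 55°  →  T_right = 0.6531 T_left.
Vertical: T_left sin 68° + T_right sin 55° = 148.
Substituting the horizontal relation into the vertical equation gives 1.462 T_left = 148, so T_left = 101.2 N.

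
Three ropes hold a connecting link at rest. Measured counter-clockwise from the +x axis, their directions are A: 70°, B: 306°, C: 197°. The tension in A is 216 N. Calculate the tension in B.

Resolve: ΣF_x = 216 cos 70° + T_B cos 306° + T_C cos 197° = 0.
        ΣF_y = 216 sin 70° + T_B sin 306° + T_C sin 197° = 0.
The known terms sum to (73.88, 203) N, so 0.5878 T_B − 0.9563 T_C = -73.88 and -0.8090 T_B − 0.2924 T_C = -203.
Solving simultaneously: T_B = 182.4 N, T_C = 189.4 N.

T_B ≈ 182 N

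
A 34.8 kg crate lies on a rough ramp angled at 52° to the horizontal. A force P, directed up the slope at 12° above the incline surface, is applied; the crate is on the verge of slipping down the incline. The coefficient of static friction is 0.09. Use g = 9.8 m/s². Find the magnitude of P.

P ≈ 260 N

On the verge of sliding down the incline, friction equals μN and acts up the slope.
Perpendicular: N + P sin 12° = W cos 52° = 210 N.
Along incline: P cos 12° + μN = W sin 52° with W sin 52° = 268.7 N.
Solving the pair for P and N: P = 260.4 N, N = 155.8 N (and f = μN = 14.02 N).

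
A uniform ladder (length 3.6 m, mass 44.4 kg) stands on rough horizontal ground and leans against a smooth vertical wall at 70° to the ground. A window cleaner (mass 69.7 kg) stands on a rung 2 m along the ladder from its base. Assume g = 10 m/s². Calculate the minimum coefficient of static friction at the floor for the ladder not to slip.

ΣF_y = 0: N_floor = 44.4×10 + 69.7×10 = 1141 N.
Torques about the foot: N_wall · 3.6 sin 70° = 44.4×10×1.8 cos 70° + 69.7×10×2 cos 70° → N_wall = 221.74 N.
ΣF_x = 0: f_floor = N_wall = 221.74 N.
μ_min = f_floor / N_floor = 221.74 / 1141 = 0.1943.

μ_min ≈ 0.194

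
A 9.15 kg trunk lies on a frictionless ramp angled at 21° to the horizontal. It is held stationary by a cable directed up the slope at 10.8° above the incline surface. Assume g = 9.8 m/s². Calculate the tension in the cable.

Take axes along and perpendicular to the incline. Weight components: W sin 21° = 32.13 N down-slope, W cos 21° = 83.71 N into the surface.
Along incline: T cos 10.8° = W sin 21° → T = 32.71 N.
Perpendicular: N = W cos 21° − T sin 10.8° = 77.58 N.

T ≈ 32.7 N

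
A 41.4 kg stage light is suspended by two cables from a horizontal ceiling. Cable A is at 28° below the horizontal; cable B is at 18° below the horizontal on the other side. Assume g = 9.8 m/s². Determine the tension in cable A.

Weight W = 41.4 × 9.8 = 405.7 N acts straight down.
Horizontal: T_A cos 28° = T_B cos 18°  →  T_B = 0.9284 T_A.
Vertical: T_A sin 28° + T_B sin 18° = 405.7.
Substituting the horizontal relation into the vertical equation gives 0.7564 T_A = 405.7, so T_A = 536.4 N.

T_A ≈ 536 N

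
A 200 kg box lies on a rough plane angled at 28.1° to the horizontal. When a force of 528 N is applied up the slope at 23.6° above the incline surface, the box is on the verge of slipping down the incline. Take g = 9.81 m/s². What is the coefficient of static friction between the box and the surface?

On the verge of sliding down the incline, friction is at its maximum μN and acts up the slope.
Perpendicular to incline: N = W cos 28.1° − P sin 23.6° = 1731 − 211.4 = 1519 N.
Along incline: P cos 23.6° + μN = W sin 28.1° → μ = (W sin 28.1° − P cos 23.6°) / N = 0.2898.

μ ≈ 0.290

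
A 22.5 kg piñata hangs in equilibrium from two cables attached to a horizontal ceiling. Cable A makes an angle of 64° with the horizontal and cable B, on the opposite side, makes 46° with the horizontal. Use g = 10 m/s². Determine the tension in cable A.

Weight W = 22.5 × 10 = 225 N acts straight down.
Horizontal: T_A cos 64° = T_B cos 46°  →  T_B = 0.6311 T_A.
Vertical: T_A sin 64° + T_B sin 46° = 225.
Substituting the horizontal relation into the vertical equation gives 1.353 T_A = 225, so T_A = 166.3 N.

T_A ≈ 166 N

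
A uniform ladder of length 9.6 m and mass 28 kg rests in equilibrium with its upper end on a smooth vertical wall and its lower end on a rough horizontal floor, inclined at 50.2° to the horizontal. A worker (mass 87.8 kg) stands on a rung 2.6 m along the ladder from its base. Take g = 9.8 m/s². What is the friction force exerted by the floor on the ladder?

f ≈ 308 N

Torques about the foot: N_wall · 9.6 sin 50.2° = 28×9.8×4.8 cos 50.2° + 87.8×9.8×2.6 cos 50.2° → N_wall = 308.47 N.
ΣF_x = 0: f_floor = N_wall = 308.47 N.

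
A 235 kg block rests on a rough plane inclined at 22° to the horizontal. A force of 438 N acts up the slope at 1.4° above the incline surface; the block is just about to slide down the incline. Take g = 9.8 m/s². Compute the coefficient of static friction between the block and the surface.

μ ≈ 0.200

On the verge of sliding down the incline, friction is at its maximum μN and acts up the slope.
Perpendicular to incline: N = W cos 22° − P sin 1.4° = 2135 − 10.7 = 2125 N.
Along incline: P cos 1.4° + μN = W sin 22° → μ = (W sin 22° − P cos 1.4°) / N = 0.2.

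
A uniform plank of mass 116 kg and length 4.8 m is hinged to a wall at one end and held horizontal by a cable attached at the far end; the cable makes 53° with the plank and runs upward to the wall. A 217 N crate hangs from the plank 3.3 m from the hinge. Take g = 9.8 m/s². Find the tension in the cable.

T ≈ 899 N

Take torques about the hinge: T sin 53° · 4.8 = 116×9.8×2.4 + 217×3.3 = 3444.4 N·m.
So T = 3444.4 / (0.7986 × 4.8) = 898.52 N.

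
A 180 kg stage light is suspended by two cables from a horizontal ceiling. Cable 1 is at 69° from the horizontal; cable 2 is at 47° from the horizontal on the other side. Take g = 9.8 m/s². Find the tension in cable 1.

T_1 ≈ 1340 N

Weight W = 180 × 9.8 = 1764 N acts straight down.
Horizontal: T_1 cos 69° = T_2 cos 47°  →  T_2 = 0.5255 T_1.
Vertical: T_1 sin 69° + T_2 sin 47° = 1764.
Substituting the horizontal relation into the vertical equation gives 1.318 T_1 = 1764, so T_1 = 1339 N.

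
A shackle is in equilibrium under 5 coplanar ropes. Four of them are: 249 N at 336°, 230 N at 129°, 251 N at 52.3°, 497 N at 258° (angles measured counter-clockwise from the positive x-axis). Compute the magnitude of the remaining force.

F ≈ 249 N

Sum the known components: ΣF_x = 132.9 N, ΣF_y = -210.1 N.
For equilibrium the remaining force must supply (−ΣF_x, −ΣF_y) = (-132.9, 210.1) N.
Magnitude = √((-132.9)² + (210.1)²) = 248.6 N; direction = atan2(210.1, -132.9) = 122.3°.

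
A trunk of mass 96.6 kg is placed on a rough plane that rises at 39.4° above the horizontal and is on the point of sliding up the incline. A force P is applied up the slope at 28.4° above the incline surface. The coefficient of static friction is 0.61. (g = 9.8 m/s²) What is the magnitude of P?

P ≈ 895 N

On the verge of sliding up the incline, friction equals μN and acts down the slope.
Perpendicular: N + P sin 28.4° = W cos 39.4° = 731.5 N.
Along incline: P cos 28.4° = W sin 39.4° + μN  with W sin 39.4° = 600.9 N.
Solving the pair for P and N: P = 895.1 N, N = 305.8 N (and f = μN = 186.5 N).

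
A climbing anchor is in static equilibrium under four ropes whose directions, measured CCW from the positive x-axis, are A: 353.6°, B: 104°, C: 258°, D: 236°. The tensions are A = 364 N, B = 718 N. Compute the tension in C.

Resolve: ΣF_x = 364 cos 353.6° + 718 cos 104° + T_C cos 258° + T_D cos 236° = 0.
        ΣF_y = 364 sin 353.6° + 718 sin 104° + T_C sin 258° + T_D sin 236° = 0.
The known terms sum to (188, 656.1) N, so -0.2079 T_C − 0.5592 T_D = -188 and -0.9781 T_C − 0.8290 T_D = -656.1.
Solving simultaneously: T_C = 563.3 N, T_D = 126.8 N.

T_C ≈ 563 N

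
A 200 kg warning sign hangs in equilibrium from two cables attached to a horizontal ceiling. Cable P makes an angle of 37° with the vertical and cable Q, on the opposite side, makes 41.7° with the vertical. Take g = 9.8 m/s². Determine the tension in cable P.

T_P ≈ 1330 N

Angles from the horizontal: cable P is 90° − 37° = 53°, cable Q is 90° − 41.7° = 48.3°.
Weight W = 200 × 9.8 = 1960 N acts straight down.
Horizontal: T_P cos 53° = T_Q cos 48.3°  →  T_Q = 0.9047 T_P.
Vertical: T_P sin 53° + T_Q sin 48.3° = 1960.
Substituting the horizontal relation into the vertical equation gives 1.474 T_P = 1960, so T_P = 1330 N.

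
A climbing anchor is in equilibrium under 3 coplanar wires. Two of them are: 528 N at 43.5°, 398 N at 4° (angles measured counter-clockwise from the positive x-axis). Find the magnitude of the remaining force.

Sum the known components: ΣF_x = 780 N, ΣF_y = 391.2 N.
For equilibrium the remaining force must supply (−ΣF_x, −ΣF_y) = (-780, -391.2) N.
Magnitude = √((-780)² + (-391.2)²) = 872.6 N; direction = atan2(-391.2, -780) = 206.6°.

F ≈ 873 N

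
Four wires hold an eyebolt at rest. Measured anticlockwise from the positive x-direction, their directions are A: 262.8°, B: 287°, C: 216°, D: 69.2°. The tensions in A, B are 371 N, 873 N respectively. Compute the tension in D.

T_D ≈ 2000 N

Resolve: ΣF_x = 371 cos 262.8° + 873 cos 287° + T_C cos 216° + T_D cos 69.2° = 0.
        ΣF_y = 371 sin 262.8° + 873 sin 287° + T_C sin 216° + T_D sin 69.2° = 0.
The known terms sum to (208.7, -1203) N, so -0.8090 T_C + 0.3551 T_D = -208.7 and -0.5878 T_C + 0.9348 T_D = 1203.
Solving simultaneously: T_C = 1136 N, T_D = 2001 N.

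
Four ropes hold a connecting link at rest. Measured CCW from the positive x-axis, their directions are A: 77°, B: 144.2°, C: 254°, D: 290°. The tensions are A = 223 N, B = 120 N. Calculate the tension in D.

Resolve: ΣF_x = 223 cos 77° + 120 cos 144.2° + T_C cos 254° + T_D cos 290° = 0.
        ΣF_y = 223 sin 77° + 120 sin 144.2° + T_C sin 254° + T_D sin 290° = 0.
The known terms sum to (-47.16, 287.5) N, so -0.2756 T_C + 0.3420 T_D = 47.16 and -0.9613 T_C − 0.9397 T_D = -287.5.
Solving simultaneously: T_C = 91.88 N, T_D = 211.9 N.

T_D ≈ 212 N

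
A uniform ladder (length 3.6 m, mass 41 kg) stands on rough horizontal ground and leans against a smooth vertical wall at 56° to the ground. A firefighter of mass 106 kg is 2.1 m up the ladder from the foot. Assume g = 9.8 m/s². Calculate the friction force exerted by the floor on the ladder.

f ≈ 544 N

Torques about the foot: N_wall · 3.6 sin 56° = 41×9.8×1.8 cos 56° + 106×9.8×2.1 cos 56° → N_wall = 544.24 N.
ΣF_x = 0: f_floor = N_wall = 544.24 N.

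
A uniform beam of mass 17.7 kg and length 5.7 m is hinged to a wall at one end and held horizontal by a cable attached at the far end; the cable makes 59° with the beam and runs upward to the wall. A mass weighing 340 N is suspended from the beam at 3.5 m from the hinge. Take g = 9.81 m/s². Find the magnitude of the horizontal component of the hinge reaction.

H_x ≈ 178 N

Take torques about the hinge: T sin 59° · 5.7 = 17.7×9.81×2.85 + 340×3.5 = 1684.9 N·m.
So T = 1684.9 / (0.8572 × 5.7) = 344.85 N.
ΣF_x = 0: H_x = T cos 59° = 177.61 N.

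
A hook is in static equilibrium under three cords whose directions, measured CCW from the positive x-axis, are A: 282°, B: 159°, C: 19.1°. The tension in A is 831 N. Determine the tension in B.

Resolve: ΣF_x = 831 cos 282° + T_B cos 159° + T_C cos 19.1° = 0.
        ΣF_y = 831 sin 282° + T_B sin 159° + T_C sin 19.1° = 0.
The known terms sum to (172.8, -812.8) N, so -0.9336 T_B + 0.9449 T_C = -172.8 and 0.3584 T_B + 0.3272 T_C = 812.8.
Solving simultaneously: T_B = 1280 N, T_C = 1082 N.

T_B ≈ 1280 N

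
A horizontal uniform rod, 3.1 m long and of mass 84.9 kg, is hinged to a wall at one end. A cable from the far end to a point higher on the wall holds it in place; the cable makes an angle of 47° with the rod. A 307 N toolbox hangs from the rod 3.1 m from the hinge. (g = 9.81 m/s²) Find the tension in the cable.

Take torques about the hinge: T sin 47° · 3.1 = 84.9×9.81×1.55 + 307×3.1 = 2242.6 N·m.
So T = 2242.6 / (0.7314 × 3.1) = 989.17 N.

T ≈ 989 N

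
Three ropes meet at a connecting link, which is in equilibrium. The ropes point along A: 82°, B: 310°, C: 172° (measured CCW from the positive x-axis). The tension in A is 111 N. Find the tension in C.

Resolve: ΣF_x = 111 cos 82° + T_B cos 310° + T_C cos 172° = 0.
        ΣF_y = 111 sin 82° + T_B sin 310° + T_C sin 172° = 0.
The known terms sum to (15.45, 109.9) N, so 0.6428 T_B − 0.9903 T_C = -15.45 and -0.7660 T_B + 0.1392 T_C = -109.9.
Solving simultaneously: T_B = 165.9 N, T_C = 123.3 N.

T_C ≈ 123 N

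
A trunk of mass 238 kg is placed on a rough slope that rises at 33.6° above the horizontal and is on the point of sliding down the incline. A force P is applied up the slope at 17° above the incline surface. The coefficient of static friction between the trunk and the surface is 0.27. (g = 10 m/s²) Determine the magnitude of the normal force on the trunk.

N ≈ 1720 N

On the verge of sliding down the incline, friction equals μN and acts up the slope.
Perpendicular: N + P sin 17° = W cos 33.6° = 1982 N.
Along incline: P cos 17° + μN = W sin 33.6° with W sin 33.6° = 1317 N.
Solving the pair for P and N: P = 891.1 N, N = 1722 N (and f = μN = 464.9 N).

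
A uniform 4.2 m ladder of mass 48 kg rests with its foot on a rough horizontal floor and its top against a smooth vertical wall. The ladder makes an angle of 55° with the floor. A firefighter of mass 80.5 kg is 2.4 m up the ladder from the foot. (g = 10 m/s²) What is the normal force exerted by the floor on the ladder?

N_floor ≈ 1280 N

ΣF_y = 0: N_floor = 48×10 + 80.5×10 = 1285 N.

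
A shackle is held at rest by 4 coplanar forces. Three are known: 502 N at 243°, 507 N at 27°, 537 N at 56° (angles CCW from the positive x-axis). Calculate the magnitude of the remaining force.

Sum the known components: ΣF_x = 524.1 N, ΣF_y = 228.1 N.
For equilibrium the remaining force must supply (−ΣF_x, −ΣF_y) = (-524.1, -228.1) N.
Magnitude = √((-524.1)² + (-228.1)²) = 571.6 N; direction = atan2(-228.1, -524.1) = 203.5°.

F ≈ 572 N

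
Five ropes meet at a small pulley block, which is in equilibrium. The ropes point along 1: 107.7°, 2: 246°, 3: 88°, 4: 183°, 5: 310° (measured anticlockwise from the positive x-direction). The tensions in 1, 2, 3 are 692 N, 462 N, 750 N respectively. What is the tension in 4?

Resolve: ΣF_x = 692 cos 107.7° + 462 cos 246° + 750 cos 88° + T_4 cos 183° + T_5 cos 310° = 0.
        ΣF_y = 692 sin 107.7° + 462 sin 246° + 750 sin 88° + T_4 sin 183° + T_5 sin 310° = 0.
The known terms sum to (-372.1, 986.7) N, so -0.9986 T_4 + 0.6428 T_5 = 372.1 and -0.0523 T_4 − 0.7660 T_5 = -986.7.
Solving simultaneously: T_4 = 437.2 N, T_5 = 1258 N.

T_4 ≈ 437 N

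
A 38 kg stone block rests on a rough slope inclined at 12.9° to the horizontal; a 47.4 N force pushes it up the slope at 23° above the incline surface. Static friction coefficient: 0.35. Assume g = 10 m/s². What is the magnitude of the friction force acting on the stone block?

f ≈ 41.2 N

Axes along / perpendicular to the incline. W sin 12.9° = 84.84 N down-slope; W cos 12.9° = 370.4 N into the surface.
Perpendicular: N = W cos 12.9° − P sin 23° = 370.4 − 18.52 = 351.9 N.
Along incline: P cos 23° + f = W sin 12.9° (friction acts up-slope) → f = 84.84 − 43.63 = 41.2 N.
|f| = 41.2 N ≤ μN = 123.2 N, so the stone block is indeed static.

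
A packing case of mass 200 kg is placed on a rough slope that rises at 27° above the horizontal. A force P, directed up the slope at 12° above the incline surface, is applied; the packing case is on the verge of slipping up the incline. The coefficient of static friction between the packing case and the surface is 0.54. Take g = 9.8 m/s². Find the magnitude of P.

On the verge of sliding up the incline, friction equals μN and acts down the slope.
Perpendicular: N + P sin 12° = W cos 27° = 1746 N.
Along incline: P cos 12° = W sin 27° + μN  with W sin 27° = 889.8 N.
Solving the pair for P and N: P = 1681 N, N = 1397 N (and f = μN = 754.3 N).

P ≈ 1680 N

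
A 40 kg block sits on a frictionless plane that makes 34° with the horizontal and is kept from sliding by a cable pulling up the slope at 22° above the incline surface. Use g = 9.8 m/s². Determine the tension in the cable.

T ≈ 236 N

Take axes along and perpendicular to the incline. Weight components: W sin 34° = 219.2 N down-slope, W cos 34° = 325 N into the surface.
Along incline: T cos 22° = W sin 34° → T = 236.4 N.
Perpendicular: N = W cos 34° − T sin 22° = 236.4 N.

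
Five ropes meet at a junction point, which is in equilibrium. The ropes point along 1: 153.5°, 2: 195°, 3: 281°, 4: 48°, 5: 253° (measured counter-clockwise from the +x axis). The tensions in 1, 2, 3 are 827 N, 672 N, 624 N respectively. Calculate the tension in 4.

T_4 ≈ 2590 N

Resolve: ΣF_x = 827 cos 153.5° + 672 cos 195° + 624 cos 281° + T_4 cos 48° + T_5 cos 253° = 0.
        ΣF_y = 827 sin 153.5° + 672 sin 195° + 624 sin 281° + T_4 sin 48° + T_5 sin 253° = 0.
The known terms sum to (-1270, -417.5) N, so 0.6691 T_4 − 0.2924 T_5 = 1270 and 0.7431 T_4 − 0.9563 T_5 = 417.5.
Solving simultaneously: T_4 = 2585 N, T_5 = 1573 N.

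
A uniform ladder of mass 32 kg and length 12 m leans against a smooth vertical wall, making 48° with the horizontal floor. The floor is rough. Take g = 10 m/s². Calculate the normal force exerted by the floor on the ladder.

ΣF_y = 0: N_floor = 32×10 = 320 N.

N_floor ≈ 320 N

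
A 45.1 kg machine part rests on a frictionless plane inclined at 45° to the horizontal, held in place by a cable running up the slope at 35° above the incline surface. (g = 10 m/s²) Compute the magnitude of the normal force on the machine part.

N ≈ 95.6 N

Take axes along and perpendicular to the incline. Weight components: W sin 45° = 318.9 N down-slope, W cos 45° = 318.9 N into the surface.
Along incline: T cos 35° = W sin 45° → T = 389.3 N.
Perpendicular: N = W cos 45° − T sin 35° = 95.61 N.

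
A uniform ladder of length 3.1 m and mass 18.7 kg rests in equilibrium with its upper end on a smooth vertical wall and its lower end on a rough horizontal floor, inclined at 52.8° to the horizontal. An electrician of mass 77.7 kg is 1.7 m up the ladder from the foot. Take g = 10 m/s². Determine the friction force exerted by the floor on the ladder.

Torques about the foot: N_wall · 3.1 sin 52.8° = 18.7×10×1.55 cos 52.8° + 77.7×10×1.7 cos 52.8° → N_wall = 394.4 N.
ΣF_x = 0: f_floor = N_wall = 394.4 N.

f ≈ 394 N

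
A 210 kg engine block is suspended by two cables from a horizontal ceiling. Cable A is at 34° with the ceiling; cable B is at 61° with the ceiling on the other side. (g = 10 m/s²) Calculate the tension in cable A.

Weight W = 210 × 10 = 2100 N acts straight down.
Horizontal: T_A cos 34° = T_B cos 61°  →  T_B = 1.71 T_A.
Vertical: T_A sin 34° + T_B sin 61° = 2100.
Substituting the horizontal relation into the vertical equation gives 2.055 T_A = 2100, so T_A = 1022 N.

T_A ≈ 1020 N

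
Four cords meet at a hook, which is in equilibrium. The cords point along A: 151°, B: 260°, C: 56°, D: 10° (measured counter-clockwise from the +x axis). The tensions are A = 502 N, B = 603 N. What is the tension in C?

T_C ≈ 349 N

Resolve: ΣF_x = 502 cos 151° + 603 cos 260° + T_C cos 56° + T_D cos 10° = 0.
        ΣF_y = 502 sin 151° + 603 sin 260° + T_C sin 56° + T_D sin 10° = 0.
The known terms sum to (-543.8, -350.5) N, so 0.5592 T_C + 0.9848 T_D = 543.8 and 0.8290 T_C + 0.1736 T_D = 350.5.
Solving simultaneously: T_C = 348.5 N, T_D = 354.3 N.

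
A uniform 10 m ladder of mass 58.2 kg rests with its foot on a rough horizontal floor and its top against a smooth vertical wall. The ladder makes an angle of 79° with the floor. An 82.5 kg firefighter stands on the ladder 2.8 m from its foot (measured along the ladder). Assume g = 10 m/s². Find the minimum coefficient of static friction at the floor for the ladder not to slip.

μ_min ≈ 0.0721

ΣF_y = 0: N_floor = 58.2×10 + 82.5×10 = 1407 N.
Torques about the foot: N_wall · 10 sin 79° = 58.2×10×5 cos 79° + 82.5×10×2.8 cos 79° → N_wall = 101.47 N.
ΣF_x = 0: f_floor = N_wall = 101.47 N.
μ_min = f_floor / N_floor = 101.47 / 1407 = 0.07212.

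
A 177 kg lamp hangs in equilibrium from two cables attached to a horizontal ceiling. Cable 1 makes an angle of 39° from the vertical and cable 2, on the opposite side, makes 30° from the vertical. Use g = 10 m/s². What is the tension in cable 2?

T_2 ≈ 1190 N

Angles from the horizontal: cable 1 is 90° − 39° = 51°, cable 2 is 90° − 30° = 60°.
Weight W = 177 × 10 = 1770 N acts straight down.
Horizontal: T_1 cos 51° = T_2 cos 60°  →  T_1 = 0.7945 T_2.
Vertical: T_1 sin 51° + T_2 sin 60° = 1770.
Substituting the horizontal relation into the vertical equation gives 1.483 T_2 = 1770, so T_2 = 1193 N.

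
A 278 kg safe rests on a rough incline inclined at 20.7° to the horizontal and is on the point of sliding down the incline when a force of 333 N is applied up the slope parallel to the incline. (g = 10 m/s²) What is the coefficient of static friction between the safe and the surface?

μ ≈ 0.250

On the verge of sliding down the incline, friction is at its maximum μN and acts up the slope.
Perpendicular to incline: N = W cos 20.7° − P sin 0° = 2601 − 0 = 2601 N.
Along incline: P cos 0° + μN = W sin 20.7° → μ = (W sin 20.7° − P cos 0°) / N = 0.2498.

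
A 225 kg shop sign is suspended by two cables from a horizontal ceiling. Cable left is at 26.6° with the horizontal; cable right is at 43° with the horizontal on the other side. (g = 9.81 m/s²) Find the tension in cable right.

Weight W = 225 × 9.81 = 2207 N acts straight down.
Horizontal: T_left cos 26.6° = T_right cos 43°  →  T_left = 0.8179 T_right.
Vertical: T_left sin 26.6° + T_right sin 43° = 2207.
Substituting the horizontal relation into the vertical equation gives 1.048 T_right = 2207, so T_right = 2106 N.

T_right ≈ 2110 N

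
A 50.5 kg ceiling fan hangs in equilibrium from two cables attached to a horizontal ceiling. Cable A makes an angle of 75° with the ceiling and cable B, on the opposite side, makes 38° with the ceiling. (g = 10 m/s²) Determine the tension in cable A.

Weight W = 50.5 × 10 = 505 N acts straight down.
Horizontal: T_A cos 75° = T_B cos 38°  →  T_B = 0.3284 T_A.
Vertical: T_A sin 75° + T_B sin 38° = 505.
Substituting the horizontal relation into the vertical equation gives 1.168 T_A = 505, so T_A = 432.3 N.

T_A ≈ 432 N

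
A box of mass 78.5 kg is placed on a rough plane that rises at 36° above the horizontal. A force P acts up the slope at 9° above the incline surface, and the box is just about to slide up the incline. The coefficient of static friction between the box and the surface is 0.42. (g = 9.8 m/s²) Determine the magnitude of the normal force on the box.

On the verge of sliding up the incline, friction equals μN and acts down the slope.
Perpendicular: N + P sin 9° = W cos 36° = 622.4 N.
Along incline: P cos 9° = W sin 36° + μN  with W sin 36° = 452.2 N.
Solving the pair for P and N: P = 677.4 N, N = 516.4 N (and f = μN = 216.9 N).

N ≈ 516 N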